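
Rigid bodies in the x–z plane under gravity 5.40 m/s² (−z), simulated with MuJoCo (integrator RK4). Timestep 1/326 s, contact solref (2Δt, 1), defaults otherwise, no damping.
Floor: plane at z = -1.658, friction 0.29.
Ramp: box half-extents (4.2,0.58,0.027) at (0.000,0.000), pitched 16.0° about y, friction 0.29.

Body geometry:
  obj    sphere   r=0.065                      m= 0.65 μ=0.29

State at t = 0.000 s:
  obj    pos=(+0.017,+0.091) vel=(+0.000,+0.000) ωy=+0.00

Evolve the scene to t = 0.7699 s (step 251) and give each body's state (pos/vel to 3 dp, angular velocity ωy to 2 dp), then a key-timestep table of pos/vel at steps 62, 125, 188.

State at t = 0.7699 s:
  obj    pos=(+0.320,+0.004) vel=(+0.787,-0.226) ωy=+12.59

Key-timestep trajectory:
   step    t(s)  obj.x    obj.z    obj.vx   obj.vz 
     62  0.1902   +0.035  +0.086  +0.194  -0.056
    125  0.3834   +0.092  +0.069  +0.392  -0.112
    188  0.5767   +0.187  +0.042  +0.589  -0.169


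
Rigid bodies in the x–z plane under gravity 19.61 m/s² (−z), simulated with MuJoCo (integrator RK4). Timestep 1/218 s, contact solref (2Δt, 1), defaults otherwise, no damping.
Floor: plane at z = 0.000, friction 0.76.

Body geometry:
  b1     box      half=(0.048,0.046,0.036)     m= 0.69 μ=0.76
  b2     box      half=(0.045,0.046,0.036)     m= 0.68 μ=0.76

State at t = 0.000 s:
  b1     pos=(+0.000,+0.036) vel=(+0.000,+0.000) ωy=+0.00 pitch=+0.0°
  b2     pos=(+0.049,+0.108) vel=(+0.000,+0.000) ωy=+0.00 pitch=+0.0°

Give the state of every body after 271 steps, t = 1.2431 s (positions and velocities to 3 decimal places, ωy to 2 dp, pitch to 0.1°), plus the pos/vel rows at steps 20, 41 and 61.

State at t = 1.2431 s:
  b1     pos=(+0.000,+0.036) vel=(+0.000,+0.000) ωy=+0.00 pitch=+0.0°
  b2     pos=(+0.093,+0.045) vel=(+0.000,+0.000) ωy=+0.00 pitch=+90.0°

Key-timestep trajectory:
   step    t(s)  b1.x    b1.z    b1.vx   b1.vz   b2.x    b2.z    b2.vx   b2.vz 
     20  0.0917   +0.000  +0.036  +0.000  +0.000   +0.051  +0.108  +0.044  -0.003
     41  0.1881   +0.000  +0.036  -0.001  +0.000   +0.062  +0.105  +0.222  -0.089
     61  0.2798   +0.000  +0.036  +0.000  +0.000   +0.092  +0.058  +0.358  -1.266


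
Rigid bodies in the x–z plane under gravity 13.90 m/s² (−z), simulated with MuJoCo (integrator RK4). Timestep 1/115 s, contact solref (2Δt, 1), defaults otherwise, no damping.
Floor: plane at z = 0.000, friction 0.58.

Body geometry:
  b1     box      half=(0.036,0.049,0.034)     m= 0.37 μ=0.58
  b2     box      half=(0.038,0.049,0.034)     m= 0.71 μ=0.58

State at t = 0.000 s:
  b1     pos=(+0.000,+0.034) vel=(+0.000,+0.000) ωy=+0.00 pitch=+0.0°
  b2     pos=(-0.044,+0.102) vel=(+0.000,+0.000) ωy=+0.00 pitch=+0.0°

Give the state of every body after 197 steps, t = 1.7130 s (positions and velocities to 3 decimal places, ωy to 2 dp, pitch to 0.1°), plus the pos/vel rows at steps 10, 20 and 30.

State at t = 1.7130 s:
  b1     pos=(+0.000,+0.034) vel=(+0.000,+0.000) ωy=+0.00 pitch=+0.0°
  b2     pos=(-0.085,+0.038) vel=(+0.000,+0.000) ωy=+0.00 pitch=-90.0°

Key-timestep trajectory:
   step    t(s)  b1.x    b1.z    b1.vx   b1.vz   b2.x    b2.z    b2.vx   b2.vz 
     10  0.0870   +0.000  +0.034  +0.002  +0.002   -0.051  +0.099  -0.189  -0.086
     20  0.1739   +0.000  +0.034  +0.000  +0.001   -0.075  +0.067  -0.309  -0.851
     30  0.2609   +0.000  +0.034  +0.000  +0.000   -0.086  +0.036  +0.031  +0.071


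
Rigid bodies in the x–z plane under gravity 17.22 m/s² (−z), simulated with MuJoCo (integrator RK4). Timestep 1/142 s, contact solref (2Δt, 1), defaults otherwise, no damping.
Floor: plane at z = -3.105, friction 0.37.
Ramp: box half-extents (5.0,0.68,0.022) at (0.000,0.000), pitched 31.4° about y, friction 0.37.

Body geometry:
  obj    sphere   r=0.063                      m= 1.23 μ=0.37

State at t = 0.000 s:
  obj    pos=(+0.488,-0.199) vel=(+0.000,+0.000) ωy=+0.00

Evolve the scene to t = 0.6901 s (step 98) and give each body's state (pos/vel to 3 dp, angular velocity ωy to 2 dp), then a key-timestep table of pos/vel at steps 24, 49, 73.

State at t = 0.6901 s:
  obj    pos=(+1.791,-0.994) vel=(+3.775,-2.304) ωy=+70.18

Key-timestep trajectory:
   step    t(s)  obj.x    obj.z    obj.vx   obj.vz 
     24  0.1690   +0.566  -0.246  +0.925  -0.564
     49  0.3451   +0.814  -0.397  +1.888  -1.152
     73  0.5141   +1.211  -0.640  +2.812  -1.716


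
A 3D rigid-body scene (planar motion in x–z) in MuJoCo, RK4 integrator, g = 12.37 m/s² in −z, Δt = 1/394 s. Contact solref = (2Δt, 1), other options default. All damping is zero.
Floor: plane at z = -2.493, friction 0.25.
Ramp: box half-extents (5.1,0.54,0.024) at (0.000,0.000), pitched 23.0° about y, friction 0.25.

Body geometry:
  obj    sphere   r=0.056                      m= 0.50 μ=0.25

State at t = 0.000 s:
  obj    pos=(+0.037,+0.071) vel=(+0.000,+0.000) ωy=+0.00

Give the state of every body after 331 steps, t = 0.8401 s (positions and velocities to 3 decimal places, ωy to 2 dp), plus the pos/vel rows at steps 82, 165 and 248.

State at t = 0.8401 s:
  obj    pos=(+1.159,-0.405) vel=(+2.670,-1.133) ωy=+51.79

Key-timestep trajectory:
   step    t(s)  obj.x    obj.z    obj.vx   obj.vz 
     82  0.2081   +0.106  +0.042  +0.661  -0.281
    165  0.4188   +0.316  -0.047  +1.331  -0.565
    248  0.6294   +0.667  -0.196  +2.000  -0.849


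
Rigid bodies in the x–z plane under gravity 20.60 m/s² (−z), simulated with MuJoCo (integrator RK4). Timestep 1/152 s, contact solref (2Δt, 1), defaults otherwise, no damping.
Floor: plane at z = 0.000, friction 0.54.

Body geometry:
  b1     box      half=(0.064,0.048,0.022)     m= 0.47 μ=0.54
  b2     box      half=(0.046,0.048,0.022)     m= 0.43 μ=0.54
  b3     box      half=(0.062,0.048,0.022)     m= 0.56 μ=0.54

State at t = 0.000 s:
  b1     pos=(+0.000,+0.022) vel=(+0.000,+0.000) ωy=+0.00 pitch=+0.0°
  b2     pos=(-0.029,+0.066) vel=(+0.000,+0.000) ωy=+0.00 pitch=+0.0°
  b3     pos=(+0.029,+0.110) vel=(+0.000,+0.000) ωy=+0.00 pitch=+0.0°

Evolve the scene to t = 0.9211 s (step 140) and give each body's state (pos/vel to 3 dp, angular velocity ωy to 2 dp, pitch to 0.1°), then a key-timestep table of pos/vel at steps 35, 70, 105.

State at t = 0.9211 s:
  b1     pos=(-0.001,+0.022) vel=(-0.001,+0.000) ωy=+0.00 pitch=+0.0°
  b2     pos=(-0.030,+0.066) vel=(-0.001,+0.000) ωy=+0.00 pitch=+0.0°
  b3     pos=(+0.081,+0.057) vel=(+0.001,-0.001) ωy=-0.04 pitch=+41.0°

Key-timestep trajectory:
   step    t(s)  b1.x    b1.z    b1.vx   b1.vz   b2.x    b2.z    b2.vx   b2.vz   b3.x    b3.z    b3.vx   b3.vz 
     35  0.2303   +0.000  +0.022  +0.000  +0.000   -0.029  +0.066  +0.000  +0.000   +0.087  +0.060  -0.026  +0.043
     70  0.4605   +0.000  +0.022  -0.001  +0.000   -0.030  +0.066  -0.001  +0.000   +0.081  +0.058  +0.001  -0.001
    105  0.6908   -0.001  +0.022  -0.001  +0.000   -0.030  +0.066  -0.001  +0.000   +0.081  +0.058  +0.001  -0.001


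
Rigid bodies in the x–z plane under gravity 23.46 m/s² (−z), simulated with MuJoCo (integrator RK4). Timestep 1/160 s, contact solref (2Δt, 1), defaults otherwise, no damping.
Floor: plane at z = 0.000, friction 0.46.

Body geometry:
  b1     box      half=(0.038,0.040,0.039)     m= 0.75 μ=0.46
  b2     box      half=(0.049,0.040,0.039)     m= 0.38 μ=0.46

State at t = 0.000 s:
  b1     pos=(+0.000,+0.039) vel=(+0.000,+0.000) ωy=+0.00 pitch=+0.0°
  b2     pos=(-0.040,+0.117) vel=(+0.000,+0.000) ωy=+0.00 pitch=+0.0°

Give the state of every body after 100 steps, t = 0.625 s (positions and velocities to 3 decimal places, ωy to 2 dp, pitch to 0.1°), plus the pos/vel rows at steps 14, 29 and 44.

State at t = 0.625 s:
  b1     pos=(+0.000,+0.039) vel=(+0.000,+0.000) ωy=+0.00 pitch=+0.0°
  b2     pos=(-0.091,+0.049) vel=(+0.000,+0.000) ωy=+0.00 pitch=-90.0°

Key-timestep trajectory:
   step    t(s)  b1.x    b1.z    b1.vx   b1.vz   b2.x    b2.z    b2.vx   b2.vz 
     14  0.0875   +0.000  +0.039  +0.000  +0.001   -0.043  +0.117  -0.082  -0.008
     29  0.1813   +0.000  +0.039  +0.000  +0.000   -0.062  +0.109  -0.375  -0.264
     44  0.2750   +0.000  +0.039  +0.000  +0.000   -0.094  +0.046  +0.104  +0.152


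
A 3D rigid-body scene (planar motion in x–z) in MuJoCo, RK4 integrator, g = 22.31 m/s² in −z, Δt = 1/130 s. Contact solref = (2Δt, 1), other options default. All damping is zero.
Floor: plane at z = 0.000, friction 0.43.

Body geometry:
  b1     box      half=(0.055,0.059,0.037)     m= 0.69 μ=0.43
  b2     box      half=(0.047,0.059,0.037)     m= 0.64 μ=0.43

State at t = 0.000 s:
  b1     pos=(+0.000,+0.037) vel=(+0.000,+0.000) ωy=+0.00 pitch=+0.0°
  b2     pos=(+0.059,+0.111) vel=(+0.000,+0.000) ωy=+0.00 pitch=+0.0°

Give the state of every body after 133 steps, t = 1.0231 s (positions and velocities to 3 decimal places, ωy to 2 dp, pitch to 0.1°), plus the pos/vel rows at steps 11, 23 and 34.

State at t = 1.0231 s:
  b1     pos=(+0.000,+0.037) vel=(+0.000,+0.000) ωy=+0.00 pitch=+0.0°
  b2     pos=(+0.106,+0.047) vel=(+0.000,+0.000) ωy=+0.00 pitch=+90.0°

Key-timestep trajectory:
   step    t(s)  b1.x    b1.z    b1.vx   b1.vz   b2.x    b2.z    b2.vx   b2.vz 
     11  0.0846   +0.000  +0.037  -0.001  +0.002   +0.064  +0.110  +0.149  -0.031
     23  0.1769   +0.000  +0.037  +0.000  +0.000   +0.092  +0.084  +0.412  -0.862
     34  0.2615   +0.000  +0.037  +0.000  +0.000   +0.107  +0.045  -0.045  +0.097


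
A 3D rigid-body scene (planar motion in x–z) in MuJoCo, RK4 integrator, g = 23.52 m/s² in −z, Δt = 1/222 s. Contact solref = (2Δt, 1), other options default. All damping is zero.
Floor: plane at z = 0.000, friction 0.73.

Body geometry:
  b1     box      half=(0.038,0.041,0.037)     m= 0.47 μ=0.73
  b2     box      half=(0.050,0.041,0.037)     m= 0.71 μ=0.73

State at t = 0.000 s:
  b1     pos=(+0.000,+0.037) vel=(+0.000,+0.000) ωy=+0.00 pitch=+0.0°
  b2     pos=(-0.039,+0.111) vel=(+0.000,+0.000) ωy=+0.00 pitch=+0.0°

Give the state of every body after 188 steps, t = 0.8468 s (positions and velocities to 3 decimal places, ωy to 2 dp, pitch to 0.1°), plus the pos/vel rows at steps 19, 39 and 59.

State at t = 0.8468 s:
  b1     pos=(+0.000,+0.037) vel=(+0.000,+0.000) ωy=+0.00 pitch=+0.0°
  b2     pos=(-0.085,+0.050) vel=(+0.000,+0.000) ωy=+0.00 pitch=-90.0°

Key-timestep trajectory:
   step    t(s)  b1.x    b1.z    b1.vx   b1.vz   b2.x    b2.z    b2.vx   b2.vz 
     19  0.0856   +0.000  +0.037  +0.000  +0.000   -0.041  +0.111  -0.049  -0.004
     39  0.1757   +0.000  +0.037  +0.001  +0.000   -0.052  +0.108  -0.241  -0.096
     59  0.2658   +0.000  +0.037  +0.000  +0.000   -0.085  +0.055  -0.408  -1.451


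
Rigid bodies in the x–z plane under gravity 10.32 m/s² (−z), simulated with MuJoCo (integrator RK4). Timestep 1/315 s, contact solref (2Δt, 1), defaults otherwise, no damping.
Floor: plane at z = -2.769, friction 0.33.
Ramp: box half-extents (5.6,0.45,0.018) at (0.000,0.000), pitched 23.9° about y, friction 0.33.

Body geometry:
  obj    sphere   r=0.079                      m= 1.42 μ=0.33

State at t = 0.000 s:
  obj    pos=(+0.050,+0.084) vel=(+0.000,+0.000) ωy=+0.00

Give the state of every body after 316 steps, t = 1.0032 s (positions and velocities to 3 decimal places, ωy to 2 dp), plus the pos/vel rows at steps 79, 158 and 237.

State at t = 1.0032 s:
  obj    pos=(+1.424,-0.525) vel=(+2.739,-1.214) ωy=+37.92

Key-timestep trajectory:
   step    t(s)  obj.x    obj.z    obj.vx   obj.vz 
     79  0.2508   +0.136  +0.046  +0.685  -0.303
    158  0.5016   +0.394  -0.068  +1.370  -0.607
    237  0.7524   +0.823  -0.259  +2.054  -0.910


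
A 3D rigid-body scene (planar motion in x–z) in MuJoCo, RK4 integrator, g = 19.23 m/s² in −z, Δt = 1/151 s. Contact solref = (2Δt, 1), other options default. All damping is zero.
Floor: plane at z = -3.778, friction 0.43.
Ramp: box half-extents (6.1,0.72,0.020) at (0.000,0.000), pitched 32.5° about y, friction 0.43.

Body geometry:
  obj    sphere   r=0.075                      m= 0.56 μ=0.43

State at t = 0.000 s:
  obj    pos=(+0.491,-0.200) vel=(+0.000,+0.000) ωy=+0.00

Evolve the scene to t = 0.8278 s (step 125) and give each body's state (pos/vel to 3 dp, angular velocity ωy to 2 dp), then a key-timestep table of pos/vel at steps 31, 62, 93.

State at t = 0.8278 s:
  obj    pos=(+2.624,-1.559) vel=(+5.152,-3.282) ωy=+81.44

Key-timestep trajectory:
   step    t(s)  obj.x    obj.z    obj.vx   obj.vz 
     31  0.2053   +0.622  -0.284  +1.278  -0.814
     62  0.4106   +1.016  -0.535  +2.556  -1.628
     93  0.6159   +1.672  -0.952  +3.834  -2.442


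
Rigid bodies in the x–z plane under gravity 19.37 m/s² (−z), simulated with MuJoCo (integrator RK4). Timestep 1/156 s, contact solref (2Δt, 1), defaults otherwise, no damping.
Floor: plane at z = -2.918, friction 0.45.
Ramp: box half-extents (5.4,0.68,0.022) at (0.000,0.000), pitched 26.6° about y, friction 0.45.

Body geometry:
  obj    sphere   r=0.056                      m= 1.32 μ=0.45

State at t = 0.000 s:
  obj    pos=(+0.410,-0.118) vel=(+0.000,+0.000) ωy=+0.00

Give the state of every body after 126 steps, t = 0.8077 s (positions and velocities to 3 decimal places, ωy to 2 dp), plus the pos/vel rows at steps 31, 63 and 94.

State at t = 0.8077 s:
  obj    pos=(+2.217,-1.023) vel=(+4.474,-2.240) ωy=+89.34

Key-timestep trajectory:
   step    t(s)  obj.x    obj.z    obj.vx   obj.vz 
     31  0.1987   +0.519  -0.173  +1.101  -0.551
     63  0.4038   +0.862  -0.344  +2.237  -1.120
     94  0.6026   +1.416  -0.622  +3.338  -1.671


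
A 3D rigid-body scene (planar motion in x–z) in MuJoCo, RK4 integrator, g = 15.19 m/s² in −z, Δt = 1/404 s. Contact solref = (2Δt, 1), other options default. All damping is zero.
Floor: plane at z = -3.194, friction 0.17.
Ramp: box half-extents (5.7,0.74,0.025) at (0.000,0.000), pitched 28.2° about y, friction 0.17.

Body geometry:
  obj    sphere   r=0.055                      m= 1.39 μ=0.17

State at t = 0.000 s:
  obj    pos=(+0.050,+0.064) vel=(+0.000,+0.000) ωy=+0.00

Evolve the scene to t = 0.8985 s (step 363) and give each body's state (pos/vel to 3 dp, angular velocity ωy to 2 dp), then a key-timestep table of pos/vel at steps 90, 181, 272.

State at t = 0.8985 s:
  obj    pos=(+1.874,-0.914) vel=(+4.060,-2.177) ωy=+83.75

Key-timestep trajectory:
   step    t(s)  obj.x    obj.z    obj.vx   obj.vz 
     90  0.2228   +0.162  +0.004  +1.007  -0.540
    181  0.4480   +0.504  -0.179  +2.025  -1.086
    272  0.6733   +1.074  -0.485  +3.042  -1.631


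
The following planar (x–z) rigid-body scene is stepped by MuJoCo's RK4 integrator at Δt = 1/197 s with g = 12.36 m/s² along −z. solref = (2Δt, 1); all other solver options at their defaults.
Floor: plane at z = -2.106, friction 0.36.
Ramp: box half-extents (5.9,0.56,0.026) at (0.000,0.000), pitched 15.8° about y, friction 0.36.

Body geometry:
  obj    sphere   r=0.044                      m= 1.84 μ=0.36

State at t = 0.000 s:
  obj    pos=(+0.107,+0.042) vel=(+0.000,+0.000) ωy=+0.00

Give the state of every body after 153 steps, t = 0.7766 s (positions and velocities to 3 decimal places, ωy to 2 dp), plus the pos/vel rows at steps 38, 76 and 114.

State at t = 0.7766 s:
  obj    pos=(+0.805,-0.155) vel=(+1.796,-0.508) ωy=+42.42

Key-timestep trajectory:
   step    t(s)  obj.x    obj.z    obj.vx   obj.vz 
     38  0.1929   +0.150  +0.030  +0.446  -0.126
     76  0.3858   +0.279  -0.006  +0.892  -0.253
    114  0.5787   +0.494  -0.067  +1.339  -0.379


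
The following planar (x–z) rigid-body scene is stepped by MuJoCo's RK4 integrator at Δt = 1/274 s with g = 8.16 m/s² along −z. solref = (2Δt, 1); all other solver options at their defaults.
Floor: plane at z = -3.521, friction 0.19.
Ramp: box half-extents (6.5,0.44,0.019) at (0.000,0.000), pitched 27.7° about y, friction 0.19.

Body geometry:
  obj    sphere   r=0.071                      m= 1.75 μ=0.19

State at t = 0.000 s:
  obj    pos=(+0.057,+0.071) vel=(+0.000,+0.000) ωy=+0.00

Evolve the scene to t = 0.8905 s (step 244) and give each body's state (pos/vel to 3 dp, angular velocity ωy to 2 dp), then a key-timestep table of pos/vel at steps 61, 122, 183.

State at t = 0.8905 s:
  obj    pos=(+1.009,-0.428) vel=(+2.136,-1.122) ωy=+33.97

Key-timestep trajectory:
   step    t(s)  obj.x    obj.z    obj.vx   obj.vz 
     61  0.2226   +0.117  +0.040  +0.534  -0.280
    122  0.4453   +0.295  -0.053  +1.068  -0.561
    183  0.6679   +0.592  -0.209  +1.602  -0.841


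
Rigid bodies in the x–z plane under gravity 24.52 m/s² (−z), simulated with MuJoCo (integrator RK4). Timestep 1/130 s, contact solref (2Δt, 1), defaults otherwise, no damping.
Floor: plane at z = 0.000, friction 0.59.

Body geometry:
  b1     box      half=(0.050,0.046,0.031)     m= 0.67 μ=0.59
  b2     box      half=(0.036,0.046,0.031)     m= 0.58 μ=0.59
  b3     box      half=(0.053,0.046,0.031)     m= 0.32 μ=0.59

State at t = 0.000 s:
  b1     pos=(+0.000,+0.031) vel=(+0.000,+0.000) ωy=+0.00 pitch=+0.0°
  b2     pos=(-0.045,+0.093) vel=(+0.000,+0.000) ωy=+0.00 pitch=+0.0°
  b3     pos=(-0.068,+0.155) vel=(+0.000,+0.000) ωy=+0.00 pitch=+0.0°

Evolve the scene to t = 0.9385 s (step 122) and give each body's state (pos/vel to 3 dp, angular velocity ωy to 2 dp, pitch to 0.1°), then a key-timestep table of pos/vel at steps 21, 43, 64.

State at t = 0.9385 s:
  b1     pos=(+0.000,+0.031) vel=(+0.000,+0.000) ωy=+0.00 pitch=+0.0°
  b2     pos=(-0.089,+0.036) vel=(+0.000,+0.000) ωy=+0.00 pitch=-90.0°
  b3     pos=(-0.176,+0.053) vel=(+0.000,+0.000) ωy=+0.00 pitch=-90.0°

Key-timestep trajectory:
   step    t(s)  b1.x    b1.z    b1.vx   b1.vz   b2.x    b2.z    b2.vx   b2.vz   b3.x    b3.z    b3.vx   b3.vz 
     21  0.1615   +0.000  +0.031  +0.002  +0.000   -0.058  +0.092  -0.230  -0.054   -0.104  +0.140  -0.609  -0.399
     43  0.3308   +0.000  +0.031  +0.000  +0.000   -0.089  +0.035  +0.015  +0.039   -0.192  +0.059  -0.039  +0.030
     64  0.4923   +0.000  +0.031  +0.000  +0.000   -0.089  +0.036  +0.000  +0.000   -0.172  +0.055  -0.187  -0.074


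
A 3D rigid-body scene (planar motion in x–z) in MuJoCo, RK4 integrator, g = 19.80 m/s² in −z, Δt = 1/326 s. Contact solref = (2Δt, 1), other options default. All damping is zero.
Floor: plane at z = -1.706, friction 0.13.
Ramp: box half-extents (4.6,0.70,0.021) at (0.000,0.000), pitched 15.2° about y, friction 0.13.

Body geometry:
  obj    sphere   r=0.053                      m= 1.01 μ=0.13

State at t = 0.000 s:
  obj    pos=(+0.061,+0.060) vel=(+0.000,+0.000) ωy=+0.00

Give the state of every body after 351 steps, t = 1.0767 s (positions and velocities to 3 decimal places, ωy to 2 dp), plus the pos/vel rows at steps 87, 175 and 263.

State at t = 1.0767 s:
  obj    pos=(+2.135,-0.503) vel=(+3.853,-1.047) ωy=+75.32

Key-timestep trajectory:
   step    t(s)  obj.x    obj.z    obj.vx   obj.vz 
     87  0.2669   +0.188  +0.025  +0.955  -0.260
    175  0.5368   +0.577  -0.080  +1.921  -0.522
    263  0.8067   +1.226  -0.256  +2.887  -0.784


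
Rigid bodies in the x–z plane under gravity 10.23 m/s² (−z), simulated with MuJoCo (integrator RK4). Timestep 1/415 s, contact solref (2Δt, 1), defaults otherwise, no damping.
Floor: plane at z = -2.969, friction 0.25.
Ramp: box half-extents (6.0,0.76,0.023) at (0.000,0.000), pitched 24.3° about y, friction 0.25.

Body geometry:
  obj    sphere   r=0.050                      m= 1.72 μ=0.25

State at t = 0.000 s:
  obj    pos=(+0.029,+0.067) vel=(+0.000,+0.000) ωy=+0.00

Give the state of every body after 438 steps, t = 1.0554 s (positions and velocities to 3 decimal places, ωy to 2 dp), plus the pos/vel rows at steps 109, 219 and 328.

State at t = 1.0554 s:
  obj    pos=(+1.555,-0.622) vel=(+2.893,-1.306) ωy=+63.47

Key-timestep trajectory:
   step    t(s)  obj.x    obj.z    obj.vx   obj.vz 
    109  0.2627   +0.124  +0.024  +0.720  -0.325
    219  0.5277   +0.411  -0.105  +1.446  -0.653
    328  0.7904   +0.885  -0.320  +2.166  -0.978


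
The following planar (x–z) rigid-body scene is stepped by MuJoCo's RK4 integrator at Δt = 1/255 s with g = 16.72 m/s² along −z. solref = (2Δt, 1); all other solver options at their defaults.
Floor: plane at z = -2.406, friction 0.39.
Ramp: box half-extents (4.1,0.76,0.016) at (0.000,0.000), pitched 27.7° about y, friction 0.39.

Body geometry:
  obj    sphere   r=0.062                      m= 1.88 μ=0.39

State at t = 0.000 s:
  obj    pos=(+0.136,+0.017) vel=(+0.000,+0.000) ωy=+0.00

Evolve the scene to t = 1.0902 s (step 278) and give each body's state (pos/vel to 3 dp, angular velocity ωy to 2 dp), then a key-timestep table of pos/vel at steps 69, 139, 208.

State at t = 1.0902 s:
  obj    pos=(+3.057,-1.517) vel=(+5.359,-2.813) ωy=+97.61

Key-timestep trajectory:
   step    t(s)  obj.x    obj.z    obj.vx   obj.vz 
     69  0.2706   +0.316  -0.078  +1.330  -0.698
    139  0.5451   +0.866  -0.367  +2.679  -1.407
    208  0.8157   +1.771  -0.842  +4.009  -2.105


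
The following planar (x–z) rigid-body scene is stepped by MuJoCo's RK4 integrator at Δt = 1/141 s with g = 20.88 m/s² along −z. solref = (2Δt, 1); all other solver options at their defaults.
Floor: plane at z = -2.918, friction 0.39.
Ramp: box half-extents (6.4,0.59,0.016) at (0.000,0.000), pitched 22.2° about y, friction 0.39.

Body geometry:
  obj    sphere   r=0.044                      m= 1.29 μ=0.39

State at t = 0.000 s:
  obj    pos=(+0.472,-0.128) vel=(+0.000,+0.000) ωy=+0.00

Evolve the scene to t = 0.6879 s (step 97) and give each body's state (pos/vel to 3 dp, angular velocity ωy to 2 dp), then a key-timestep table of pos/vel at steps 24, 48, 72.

State at t = 0.6879 s:
  obj    pos=(+1.707,-0.632) vel=(+3.589,-1.465) ωy=+88.09

Key-timestep trajectory:
   step    t(s)  obj.x    obj.z    obj.vx   obj.vz 
     24  0.1702   +0.548  -0.159  +0.888  -0.363
     48  0.3404   +0.774  -0.251  +1.776  -0.725
     72  0.5106   +1.152  -0.405  +2.664  -1.087


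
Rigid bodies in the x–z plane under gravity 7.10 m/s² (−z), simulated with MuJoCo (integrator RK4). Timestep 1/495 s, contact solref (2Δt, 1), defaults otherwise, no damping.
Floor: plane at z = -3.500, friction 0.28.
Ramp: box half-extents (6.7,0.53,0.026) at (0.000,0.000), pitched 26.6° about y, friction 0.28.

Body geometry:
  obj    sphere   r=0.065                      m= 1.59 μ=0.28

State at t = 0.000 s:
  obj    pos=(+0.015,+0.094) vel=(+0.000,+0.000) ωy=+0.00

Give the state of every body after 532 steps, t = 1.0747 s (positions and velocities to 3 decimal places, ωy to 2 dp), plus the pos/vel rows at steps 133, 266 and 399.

State at t = 1.0747 s:
  obj    pos=(+1.188,-0.493) vel=(+2.182,-1.093) ωy=+37.54

Key-timestep trajectory:
   step    t(s)  obj.x    obj.z    obj.vx   obj.vz 
    133  0.2687   +0.088  +0.058  +0.546  -0.273
    266  0.5374   +0.308  -0.053  +1.091  -0.546
    399  0.8061   +0.675  -0.236  +1.637  -0.820


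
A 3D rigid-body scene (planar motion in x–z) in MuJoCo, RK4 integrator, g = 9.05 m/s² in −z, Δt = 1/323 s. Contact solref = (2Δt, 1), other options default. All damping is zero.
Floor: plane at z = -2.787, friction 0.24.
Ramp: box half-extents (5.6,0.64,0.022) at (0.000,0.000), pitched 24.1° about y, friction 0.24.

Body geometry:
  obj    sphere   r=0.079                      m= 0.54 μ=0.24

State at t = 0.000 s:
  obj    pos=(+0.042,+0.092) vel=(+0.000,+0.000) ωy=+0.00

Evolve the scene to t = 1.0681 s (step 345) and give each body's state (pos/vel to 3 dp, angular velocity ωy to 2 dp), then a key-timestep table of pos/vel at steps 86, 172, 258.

State at t = 1.0681 s:
  obj    pos=(+1.417,-0.523) vel=(+2.574,-1.151) ωy=+35.68

Key-timestep trajectory:
   step    t(s)  obj.x    obj.z    obj.vx   obj.vz 
     86  0.2663   +0.127  +0.054  +0.642  -0.287
    172  0.5325   +0.384  -0.061  +1.283  -0.574
    258  0.7988   +0.811  -0.252  +1.925  -0.861


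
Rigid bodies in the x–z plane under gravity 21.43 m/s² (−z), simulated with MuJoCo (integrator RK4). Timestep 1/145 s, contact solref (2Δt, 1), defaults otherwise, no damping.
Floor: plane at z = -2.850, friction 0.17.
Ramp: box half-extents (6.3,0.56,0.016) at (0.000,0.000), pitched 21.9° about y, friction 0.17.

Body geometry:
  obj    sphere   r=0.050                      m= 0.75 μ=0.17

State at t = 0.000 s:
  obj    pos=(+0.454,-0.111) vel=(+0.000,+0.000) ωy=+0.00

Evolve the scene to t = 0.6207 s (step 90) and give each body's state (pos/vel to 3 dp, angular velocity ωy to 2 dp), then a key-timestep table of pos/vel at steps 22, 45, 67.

State at t = 0.6207 s:
  obj    pos=(+1.475,-0.522) vel=(+3.288,-1.322) ωy=+70.83

Key-timestep trajectory:
   step    t(s)  obj.x    obj.z    obj.vx   obj.vz 
     22  0.1517   +0.515  -0.136  +0.804  -0.323
     45  0.3103   +0.709  -0.214  +1.644  -0.661
     67  0.4621   +1.020  -0.339  +2.448  -0.984


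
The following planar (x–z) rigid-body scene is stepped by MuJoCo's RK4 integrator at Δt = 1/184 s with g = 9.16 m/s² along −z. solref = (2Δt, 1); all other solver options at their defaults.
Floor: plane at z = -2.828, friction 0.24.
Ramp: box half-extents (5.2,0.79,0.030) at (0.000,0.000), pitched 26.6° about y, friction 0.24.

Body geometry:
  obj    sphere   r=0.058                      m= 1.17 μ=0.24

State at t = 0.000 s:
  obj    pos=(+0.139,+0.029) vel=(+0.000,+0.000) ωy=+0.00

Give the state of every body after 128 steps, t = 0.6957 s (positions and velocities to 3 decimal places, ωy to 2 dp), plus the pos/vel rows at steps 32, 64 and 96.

State at t = 0.6957 s:
  obj    pos=(+0.773,-0.289) vel=(+1.822,-0.913) ωy=+35.13

Key-timestep trajectory:
   step    t(s)  obj.x    obj.z    obj.vx   obj.vz 
     32  0.1739   +0.179  +0.009  +0.456  -0.228
     64  0.3478   +0.298  -0.051  +0.911  -0.456
     96  0.5217   +0.496  -0.150  +1.367  -0.684


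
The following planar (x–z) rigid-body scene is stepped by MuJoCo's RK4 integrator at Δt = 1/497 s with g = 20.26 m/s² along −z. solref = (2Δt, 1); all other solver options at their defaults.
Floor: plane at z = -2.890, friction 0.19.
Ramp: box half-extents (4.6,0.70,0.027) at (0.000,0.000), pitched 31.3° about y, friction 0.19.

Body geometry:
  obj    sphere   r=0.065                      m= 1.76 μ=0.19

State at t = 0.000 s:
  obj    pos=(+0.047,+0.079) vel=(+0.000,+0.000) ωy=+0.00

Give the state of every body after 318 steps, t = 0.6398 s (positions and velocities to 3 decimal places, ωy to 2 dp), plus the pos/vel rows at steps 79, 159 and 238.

State at t = 0.6398 s:
  obj    pos=(+1.362,-0.721) vel=(+4.111,-2.499) ωy=+73.99

Key-timestep trajectory:
   step    t(s)  obj.x    obj.z    obj.vx   obj.vz 
     79  0.1590   +0.128  +0.030  +1.021  -0.621
    159  0.3199   +0.376  -0.121  +2.055  -1.250
    238  0.4789   +0.784  -0.369  +3.077  -1.871


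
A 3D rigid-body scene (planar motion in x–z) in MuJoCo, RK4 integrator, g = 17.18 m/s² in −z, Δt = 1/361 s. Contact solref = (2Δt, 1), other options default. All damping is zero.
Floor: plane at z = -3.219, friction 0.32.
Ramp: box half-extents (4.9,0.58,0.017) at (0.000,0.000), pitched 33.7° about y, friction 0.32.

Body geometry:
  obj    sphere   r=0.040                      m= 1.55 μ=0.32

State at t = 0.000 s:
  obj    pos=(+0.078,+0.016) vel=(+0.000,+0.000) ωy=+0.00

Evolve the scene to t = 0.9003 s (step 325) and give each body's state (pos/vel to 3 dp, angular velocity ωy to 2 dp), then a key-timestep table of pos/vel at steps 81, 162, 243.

State at t = 0.9003 s:
  obj    pos=(+2.374,-1.515) vel=(+5.100,-3.401) ωy=+153.22

Key-timestep trajectory:
   step    t(s)  obj.x    obj.z    obj.vx   obj.vz 
     81  0.2244   +0.221  -0.079  +1.271  -0.848
    162  0.4488   +0.649  -0.364  +2.542  -1.695
    243  0.6731   +1.362  -0.840  +3.813  -2.543


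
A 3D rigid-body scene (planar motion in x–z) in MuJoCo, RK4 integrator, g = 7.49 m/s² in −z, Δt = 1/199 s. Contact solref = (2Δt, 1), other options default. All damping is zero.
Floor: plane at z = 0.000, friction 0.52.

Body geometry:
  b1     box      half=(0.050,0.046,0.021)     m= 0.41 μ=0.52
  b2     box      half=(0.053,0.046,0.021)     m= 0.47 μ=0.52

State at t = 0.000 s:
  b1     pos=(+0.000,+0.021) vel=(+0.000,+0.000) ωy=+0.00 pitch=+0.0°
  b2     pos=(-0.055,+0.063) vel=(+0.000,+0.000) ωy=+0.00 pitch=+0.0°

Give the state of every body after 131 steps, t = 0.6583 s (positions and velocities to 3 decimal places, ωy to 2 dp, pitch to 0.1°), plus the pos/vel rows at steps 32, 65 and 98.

State at t = 0.6583 s:
  b1     pos=(+0.000,+0.021) vel=(+0.000,+0.000) ωy=+0.00 pitch=+0.0°
  b2     pos=(-0.069,+0.052) vel=(+0.000,+0.000) ωy=+0.01 pitch=-45.3°

Key-timestep trajectory:
   step    t(s)  b1.x    b1.z    b1.vx   b1.vz   b2.x    b2.z    b2.vx   b2.vz 
     32  0.1608   +0.000  +0.021  +0.000  +0.000   -0.063  +0.060  -0.103  -0.070
     65  0.3266   +0.000  +0.021  +0.000  +0.000   -0.076  +0.055  +0.012  -0.003
     98  0.4925   +0.000  +0.021  +0.000  +0.000   -0.069  +0.052  +0.008  +0.009


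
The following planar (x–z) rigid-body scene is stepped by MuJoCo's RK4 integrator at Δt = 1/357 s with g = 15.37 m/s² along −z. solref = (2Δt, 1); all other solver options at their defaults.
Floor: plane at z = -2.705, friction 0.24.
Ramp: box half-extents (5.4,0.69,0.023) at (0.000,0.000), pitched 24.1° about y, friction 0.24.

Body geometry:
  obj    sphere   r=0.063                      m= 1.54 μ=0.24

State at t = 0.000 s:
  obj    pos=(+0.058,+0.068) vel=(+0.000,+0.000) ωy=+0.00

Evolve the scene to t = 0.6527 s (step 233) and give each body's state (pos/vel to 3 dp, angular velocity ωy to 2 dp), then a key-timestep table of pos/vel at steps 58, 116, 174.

State at t = 0.6527 s:
  obj    pos=(+0.930,-0.322) vel=(+2.671,-1.195) ωy=+46.43

Key-timestep trajectory:
   step    t(s)  obj.x    obj.z    obj.vx   obj.vz 
     58  0.1625   +0.112  +0.044  +0.665  -0.297
    116  0.3249   +0.274  -0.028  +1.330  -0.595
    174  0.4874   +0.544  -0.149  +1.995  -0.892


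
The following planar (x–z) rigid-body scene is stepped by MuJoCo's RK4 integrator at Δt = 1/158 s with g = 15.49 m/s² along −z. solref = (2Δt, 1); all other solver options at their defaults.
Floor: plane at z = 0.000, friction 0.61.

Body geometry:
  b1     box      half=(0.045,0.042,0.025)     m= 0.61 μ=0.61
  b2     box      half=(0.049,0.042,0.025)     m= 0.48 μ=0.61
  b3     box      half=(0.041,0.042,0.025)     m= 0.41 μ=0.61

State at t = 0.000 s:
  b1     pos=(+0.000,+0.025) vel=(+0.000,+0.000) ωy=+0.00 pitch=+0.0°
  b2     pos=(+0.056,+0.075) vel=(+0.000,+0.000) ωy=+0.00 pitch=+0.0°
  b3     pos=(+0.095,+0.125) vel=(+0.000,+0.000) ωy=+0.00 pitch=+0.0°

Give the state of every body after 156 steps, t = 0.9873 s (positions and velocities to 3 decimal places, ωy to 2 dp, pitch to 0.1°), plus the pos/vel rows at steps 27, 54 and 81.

State at t = 0.9873 s:
  b1     pos=(+0.000,+0.025) vel=(+0.000,+0.000) ωy=+0.00 pitch=+0.0°
  b2     pos=(+0.104,+0.049) vel=(+0.000,+0.000) ωy=+0.00 pitch=+90.0°
  b3     pos=(+0.176,+0.041) vel=(+0.000,+0.000) ωy=+0.00 pitch=+90.0°

Key-timestep trajectory:
   step    t(s)  b1.x    b1.z    b1.vx   b1.vz   b2.x    b2.z    b2.vx   b2.vz   b3.x    b3.z    b3.vx   b3.vz 
     27  0.1709   +0.000  +0.025  +0.000  +0.000   +0.084  +0.054  +0.284  +0.039   +0.157  +0.045  +0.392  +0.100
     54  0.3418   +0.000  +0.025  +0.000  +0.000   +0.118  +0.054  -0.010  -0.002   +0.179  +0.043  -0.214  -0.108
     81  0.5127   +0.000  +0.025  +0.000  +0.000   +0.099  +0.051  +0.091  -0.032   +0.176  +0.041  +0.000  +0.000


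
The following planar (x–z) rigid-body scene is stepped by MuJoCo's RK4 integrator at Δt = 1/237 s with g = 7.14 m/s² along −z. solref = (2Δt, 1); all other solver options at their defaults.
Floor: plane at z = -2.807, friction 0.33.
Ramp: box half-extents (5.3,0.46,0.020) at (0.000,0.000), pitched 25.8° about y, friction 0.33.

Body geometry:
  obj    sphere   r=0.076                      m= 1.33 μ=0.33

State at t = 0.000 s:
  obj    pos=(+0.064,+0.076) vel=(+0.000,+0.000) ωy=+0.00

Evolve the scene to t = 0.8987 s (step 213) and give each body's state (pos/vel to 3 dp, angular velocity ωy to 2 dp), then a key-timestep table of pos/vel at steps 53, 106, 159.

State at t = 0.8987 s:
  obj    pos=(+0.871,-0.314) vel=(+1.796,-0.868) ωy=+26.24

Key-timestep trajectory:
   step    t(s)  obj.x    obj.z    obj.vx   obj.vz 
     53  0.2236   +0.114  +0.052  +0.447  -0.216
    106  0.4473   +0.264  -0.021  +0.894  -0.432
    159  0.6709   +0.514  -0.142  +1.341  -0.648


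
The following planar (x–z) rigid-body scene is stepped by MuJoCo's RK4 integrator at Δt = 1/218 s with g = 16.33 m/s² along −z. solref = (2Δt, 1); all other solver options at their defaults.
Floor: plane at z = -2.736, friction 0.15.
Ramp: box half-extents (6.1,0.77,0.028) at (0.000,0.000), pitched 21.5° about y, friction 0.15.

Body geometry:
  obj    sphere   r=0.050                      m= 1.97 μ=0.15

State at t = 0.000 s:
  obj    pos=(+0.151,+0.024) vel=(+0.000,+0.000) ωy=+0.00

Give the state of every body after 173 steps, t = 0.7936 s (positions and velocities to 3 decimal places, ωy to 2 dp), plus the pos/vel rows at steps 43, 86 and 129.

State at t = 0.7936 s:
  obj    pos=(+1.404,-0.469) vel=(+3.157,-1.243) ωy=+67.83

Key-timestep trajectory:
   step    t(s)  obj.x    obj.z    obj.vx   obj.vz 
     43  0.1972   +0.229  -0.006  +0.785  -0.309
     86  0.3945   +0.461  -0.098  +1.569  -0.618
    129  0.5917   +0.848  -0.250  +2.354  -0.927


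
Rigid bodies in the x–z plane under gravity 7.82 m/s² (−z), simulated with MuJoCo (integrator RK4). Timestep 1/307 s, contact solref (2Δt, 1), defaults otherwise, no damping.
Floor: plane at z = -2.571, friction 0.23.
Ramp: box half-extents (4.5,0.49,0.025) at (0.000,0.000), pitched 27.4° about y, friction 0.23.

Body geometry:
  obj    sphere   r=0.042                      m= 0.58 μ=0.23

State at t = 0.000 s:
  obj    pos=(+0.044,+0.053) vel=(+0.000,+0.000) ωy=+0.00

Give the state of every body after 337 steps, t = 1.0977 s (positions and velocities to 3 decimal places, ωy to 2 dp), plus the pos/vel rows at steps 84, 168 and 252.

State at t = 1.0977 s:
  obj    pos=(+1.419,-0.660) vel=(+2.505,-1.299) ωy=+67.17

Key-timestep trajectory:
   step    t(s)  obj.x    obj.z    obj.vx   obj.vz 
     84  0.2736   +0.129  +0.008  +0.625  -0.324
    168  0.5472   +0.386  -0.124  +1.249  -0.647
    252  0.8208   +0.813  -0.346  +1.873  -0.971


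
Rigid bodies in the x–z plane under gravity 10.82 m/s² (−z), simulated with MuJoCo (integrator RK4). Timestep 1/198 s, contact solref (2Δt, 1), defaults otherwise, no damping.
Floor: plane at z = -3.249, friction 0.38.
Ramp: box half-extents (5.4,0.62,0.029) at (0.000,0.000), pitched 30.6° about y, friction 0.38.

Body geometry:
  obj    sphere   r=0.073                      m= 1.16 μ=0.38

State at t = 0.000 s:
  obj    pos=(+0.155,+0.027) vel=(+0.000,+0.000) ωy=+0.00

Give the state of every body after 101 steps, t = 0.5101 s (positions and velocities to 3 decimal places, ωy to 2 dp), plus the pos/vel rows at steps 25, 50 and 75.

State at t = 0.5101 s:
  obj    pos=(+0.596,-0.234) vel=(+1.727,-1.022) ωy=+27.48

Key-timestep trajectory:
   step    t(s)  obj.x    obj.z    obj.vx   obj.vz 
     25  0.1263   +0.182  +0.011  +0.428  -0.253
     50  0.2525   +0.263  -0.037  +0.855  -0.506
     75  0.3788   +0.398  -0.117  +1.283  -0.759


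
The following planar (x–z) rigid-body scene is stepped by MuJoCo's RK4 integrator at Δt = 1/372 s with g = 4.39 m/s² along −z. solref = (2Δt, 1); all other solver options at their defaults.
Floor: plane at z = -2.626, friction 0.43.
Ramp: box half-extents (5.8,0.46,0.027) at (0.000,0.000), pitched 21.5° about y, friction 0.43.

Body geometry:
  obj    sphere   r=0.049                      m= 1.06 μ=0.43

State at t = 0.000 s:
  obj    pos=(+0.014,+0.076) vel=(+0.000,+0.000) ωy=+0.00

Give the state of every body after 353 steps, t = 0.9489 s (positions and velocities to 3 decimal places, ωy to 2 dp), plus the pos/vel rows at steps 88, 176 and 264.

State at t = 0.9489 s:
  obj    pos=(+0.496,-0.114) vel=(+1.015,-0.400) ωy=+22.25

Key-timestep trajectory:
   step    t(s)  obj.x    obj.z    obj.vx   obj.vz 
     88  0.2366   +0.044  +0.064  +0.253  -0.100
    176  0.4731   +0.134  +0.029  +0.506  -0.199
    264  0.7097   +0.283  -0.030  +0.759  -0.299


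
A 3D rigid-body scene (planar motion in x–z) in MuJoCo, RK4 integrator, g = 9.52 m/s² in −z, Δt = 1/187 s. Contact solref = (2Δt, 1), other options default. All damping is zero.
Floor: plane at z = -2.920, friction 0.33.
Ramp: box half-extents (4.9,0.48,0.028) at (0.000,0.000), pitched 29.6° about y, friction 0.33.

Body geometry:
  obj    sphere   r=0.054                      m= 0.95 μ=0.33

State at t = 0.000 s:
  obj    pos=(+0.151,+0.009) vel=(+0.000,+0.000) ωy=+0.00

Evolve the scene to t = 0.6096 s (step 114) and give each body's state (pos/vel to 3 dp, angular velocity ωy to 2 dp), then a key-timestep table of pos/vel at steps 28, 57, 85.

State at t = 0.6096 s:
  obj    pos=(+0.694,-0.300) vel=(+1.780,-1.011) ωy=+37.91

Key-timestep trajectory:
   step    t(s)  obj.x    obj.z    obj.vx   obj.vz 
     28  0.1497   +0.184  -0.010  +0.437  -0.248
     57  0.3048   +0.287  -0.069  +0.890  -0.506
     85  0.4545   +0.453  -0.163  +1.328  -0.754


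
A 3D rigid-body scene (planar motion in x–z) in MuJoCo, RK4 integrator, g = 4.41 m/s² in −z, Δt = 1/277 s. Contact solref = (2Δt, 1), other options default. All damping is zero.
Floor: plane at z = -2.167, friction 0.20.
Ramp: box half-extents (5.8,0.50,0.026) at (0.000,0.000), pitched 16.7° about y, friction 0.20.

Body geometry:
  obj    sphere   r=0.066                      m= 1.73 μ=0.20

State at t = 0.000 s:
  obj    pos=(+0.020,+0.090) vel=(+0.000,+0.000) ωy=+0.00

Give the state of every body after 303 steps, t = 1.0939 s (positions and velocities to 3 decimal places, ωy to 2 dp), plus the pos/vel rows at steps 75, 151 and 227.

State at t = 1.0939 s:
  obj    pos=(+0.539,-0.066) vel=(+0.948,-0.285) ωy=+15.00

Key-timestep trajectory:
   step    t(s)  obj.x    obj.z    obj.vx   obj.vz 
     75  0.2708   +0.052  +0.081  +0.235  -0.070
    151  0.5451   +0.149  +0.051  +0.473  -0.142
    227  0.8195   +0.311  +0.003  +0.711  -0.213


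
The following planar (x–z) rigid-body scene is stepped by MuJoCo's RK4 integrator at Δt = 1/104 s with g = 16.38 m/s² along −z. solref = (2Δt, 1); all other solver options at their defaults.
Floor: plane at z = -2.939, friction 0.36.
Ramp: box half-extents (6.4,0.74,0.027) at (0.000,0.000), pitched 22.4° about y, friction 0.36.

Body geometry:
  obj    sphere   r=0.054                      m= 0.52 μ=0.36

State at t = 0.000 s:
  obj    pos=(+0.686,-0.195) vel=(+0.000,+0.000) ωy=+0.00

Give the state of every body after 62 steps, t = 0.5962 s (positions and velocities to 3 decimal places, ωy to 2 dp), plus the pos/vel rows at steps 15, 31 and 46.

State at t = 0.5962 s:
  obj    pos=(+1.418,-0.497) vel=(+2.457,-1.013) ωy=+49.20

Key-timestep trajectory:
   step    t(s)  obj.x    obj.z    obj.vx   obj.vz 
     15  0.1442   +0.729  -0.213  +0.595  -0.245
     31  0.2981   +0.869  -0.271  +1.229  -0.506
     46  0.4423   +1.089  -0.361  +1.823  -0.751


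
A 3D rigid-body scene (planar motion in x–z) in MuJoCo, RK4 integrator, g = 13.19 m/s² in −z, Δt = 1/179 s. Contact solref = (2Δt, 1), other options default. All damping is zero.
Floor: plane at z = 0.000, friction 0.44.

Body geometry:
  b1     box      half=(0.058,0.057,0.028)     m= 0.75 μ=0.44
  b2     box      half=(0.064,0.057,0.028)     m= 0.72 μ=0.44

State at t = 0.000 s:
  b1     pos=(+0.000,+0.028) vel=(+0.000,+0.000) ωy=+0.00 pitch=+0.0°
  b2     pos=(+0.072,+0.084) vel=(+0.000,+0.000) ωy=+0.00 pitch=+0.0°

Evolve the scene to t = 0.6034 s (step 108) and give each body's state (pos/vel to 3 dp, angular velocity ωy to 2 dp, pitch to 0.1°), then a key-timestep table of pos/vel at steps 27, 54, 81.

State at t = 0.6034 s:
  b1     pos=(-0.001,+0.028) vel=(+0.000,+0.000) ωy=+0.00 pitch=+0.0°
  b2     pos=(+0.088,+0.065) vel=(+0.000,+0.000) ωy=-0.01 pitch=+45.1°

Key-timestep trajectory:
   step    t(s)  b1.x    b1.z    b1.vx   b1.vz   b2.x    b2.z    b2.vx   b2.vz 
     27  0.1508   +0.000  +0.028  +0.000  +0.000   +0.092  +0.064  +0.159  +0.113
     54  0.3017   +0.000  +0.028  +0.000  +0.000   +0.092  +0.066  -0.172  -0.051
     81  0.4525   -0.001  +0.028  +0.000  +0.000   +0.088  +0.065  +0.000  +0.000
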